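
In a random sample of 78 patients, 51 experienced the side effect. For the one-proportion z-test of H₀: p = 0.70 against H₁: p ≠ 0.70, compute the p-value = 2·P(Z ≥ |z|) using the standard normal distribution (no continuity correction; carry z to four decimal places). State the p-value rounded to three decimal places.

Sample proportion p̂ = 51/78 = 0.65385.
Under H₀, SE = √(p₀(1−p₀)/n) = √(0.70·0.30/78) = √0.002692308 = 0.051887.
Test statistic (full precision, shown to 4 dp): z = (51/78 − 0.70)/SE₀ ≈ -0.8895.
From the standard normal, 2·P(Z ≥ |z|) = 0.374.

p-value = 0.374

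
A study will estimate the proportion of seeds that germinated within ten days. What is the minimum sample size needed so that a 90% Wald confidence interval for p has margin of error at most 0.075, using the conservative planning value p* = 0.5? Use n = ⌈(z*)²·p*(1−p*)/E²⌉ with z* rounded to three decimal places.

n = 121

For 90% confidence, z* = 1.645.
p*(1−p*) = 0.2500.
(z*)²·p*(1−p*)/E² = 2.706025·0.2500/0.005625 = 120.268.
⌈120.268⌉ = 121.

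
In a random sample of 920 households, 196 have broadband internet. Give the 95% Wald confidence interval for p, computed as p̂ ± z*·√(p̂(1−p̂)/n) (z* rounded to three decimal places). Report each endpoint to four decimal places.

(0.1866, 0.2395)

With x = 196 successes in n = 920, p̂ = 0.21304.
SE(p̂) = √(0.21304·0.78696/920) = 0.013499.
z* = 1.960 at the 95% level.
Margin = 1.960·0.013499 = 0.02646.
Interval: 0.21304 ± 0.02646 → (0.1866, 0.2395).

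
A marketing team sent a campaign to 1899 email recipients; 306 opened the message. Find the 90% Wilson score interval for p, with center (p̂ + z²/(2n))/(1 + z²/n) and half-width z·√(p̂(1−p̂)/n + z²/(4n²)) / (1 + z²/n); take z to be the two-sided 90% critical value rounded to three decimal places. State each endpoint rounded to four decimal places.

p̂ = 306/1899 = 0.16114; z = 1.645, so z² = 2.706025.
1 + z²/n = 1.001425.
Center = (0.16114 + 0.000712)/1.001425 = 0.16162.
Radicand: p̂(1−p̂)/n + z²/(4n²) = 0.000071181 + 0.000000188 = 0.000071369.
Half-width = z·√(radicand)/denom = 1.645·0.008448/1.001425 = 0.01388.
So the interval runs from 0.1477 to 0.1755.

(0.1477, 0.1755)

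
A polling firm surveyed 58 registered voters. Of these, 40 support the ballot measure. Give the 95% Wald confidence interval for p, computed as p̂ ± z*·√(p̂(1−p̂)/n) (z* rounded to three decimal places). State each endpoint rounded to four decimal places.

(0.5706, 0.8087)

The sample proportion is 40/58 = 0.68966.
SE(p̂) = √(0.68966·0.31034/58) = 0.060747.
The 95% critical value is z* = 1.960.
Margin of error: 1.960 × 0.060747 = 0.11906.
CI: 0.68966 ± 0.11906 = (0.5706, 0.8087).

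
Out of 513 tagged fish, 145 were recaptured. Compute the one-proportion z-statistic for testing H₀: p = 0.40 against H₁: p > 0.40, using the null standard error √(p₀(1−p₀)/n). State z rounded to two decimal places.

z = -5.43

Sample proportion p̂ = 145/513 = 0.28265.
Under H₀, SE = √(p₀(1−p₀)/n) = √(0.40·0.60/513) = √0.000467836 = 0.021630.
Test statistic: z = -0.11735/0.021630 = -5.43.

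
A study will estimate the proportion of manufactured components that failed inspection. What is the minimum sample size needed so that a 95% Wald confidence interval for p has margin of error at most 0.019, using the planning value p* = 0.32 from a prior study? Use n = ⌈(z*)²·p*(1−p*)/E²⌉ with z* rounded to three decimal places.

The 95% critical value is z* = 1.960.
p*(1−p*) = 0.32·0.68 = 0.2176.
Required n before rounding: 3.841600 × 0.2176 / 0.019² = 2315.602.
⌈2315.602⌉ = 2316.

n = 2316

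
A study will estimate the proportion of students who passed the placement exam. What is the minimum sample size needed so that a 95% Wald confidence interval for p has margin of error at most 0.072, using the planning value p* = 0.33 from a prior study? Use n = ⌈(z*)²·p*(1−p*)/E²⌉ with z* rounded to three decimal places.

n = 164

For 95% confidence, z* = 1.960.
p*(1−p*) = 0.2211.
Required n before rounding: 3.841600 × 0.2211 / 0.072² = 163.846.
⌈163.846⌉ = 164.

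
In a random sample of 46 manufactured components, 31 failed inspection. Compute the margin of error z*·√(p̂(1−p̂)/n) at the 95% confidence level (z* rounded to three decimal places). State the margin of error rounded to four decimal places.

The sample proportion is 31/46 = 0.67391.
Standard error of p̂: √(0.219754/46) = √0.004777266 = 0.069118.
The 95% critical value is z* = 1.960.
ME = 1.960·0.069118 = 0.1355.

ME = 0.1355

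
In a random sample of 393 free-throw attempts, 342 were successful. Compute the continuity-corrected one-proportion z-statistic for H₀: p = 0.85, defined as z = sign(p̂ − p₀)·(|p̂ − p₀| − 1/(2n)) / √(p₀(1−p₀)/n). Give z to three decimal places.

z = 1.052

With x = 342 successes in n = 393, p̂ = 0.87023. p̂ − p₀ = 0.020229.
1/(2n) = 0.001272.
Corrected numerator: |0.020229| − 0.001272 = 0.018957.
Null standard error: √(0.85·0.15/393) = √0.000324427 = 0.018012.
z = +0.018957/0.018012 = 1.052.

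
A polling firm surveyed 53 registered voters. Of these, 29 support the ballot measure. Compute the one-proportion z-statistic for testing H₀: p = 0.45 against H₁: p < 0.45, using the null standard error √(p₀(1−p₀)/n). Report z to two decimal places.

z = 1.42

Sample proportion p̂ = 29/53 = 0.54717.
SE₀ = √(0.45·0.55/53) = 0.068336.
z = (0.54717 − 0.45)/0.068336 = 0.09717/0.068336 = 1.42.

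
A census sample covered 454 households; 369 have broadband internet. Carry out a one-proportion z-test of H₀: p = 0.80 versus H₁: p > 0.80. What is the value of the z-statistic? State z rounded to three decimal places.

Sample proportion p̂ = 369/454 = 0.81278.
Null standard error: √(0.80·0.20/454) = √0.000352423 = 0.018773.
z = (p̂ − p₀)/SE = (0.81278 − 0.80)/0.018773 = 0.681.

z = 0.681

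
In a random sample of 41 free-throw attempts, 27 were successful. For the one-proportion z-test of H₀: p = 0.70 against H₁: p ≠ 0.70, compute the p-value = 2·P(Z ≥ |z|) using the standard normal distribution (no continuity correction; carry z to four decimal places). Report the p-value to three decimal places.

The sample proportion is 27/41 = 0.65854.
Under H₀, SE = √(p₀(1−p₀)/n) = √(0.70·0.30/41) = √0.005121951 = 0.071568.
Test statistic (full precision, shown to 4 dp): z = (27/41 − 0.70)/SE₀ ≈ -0.5794.
p-value = 2·P(Z ≥ |z|) with z = -0.5794 → 0.562.

p-value = 0.562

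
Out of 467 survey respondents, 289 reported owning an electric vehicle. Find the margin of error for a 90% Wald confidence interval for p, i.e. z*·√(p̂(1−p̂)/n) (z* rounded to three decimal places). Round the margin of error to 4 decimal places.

With x = 289 successes in n = 467, p̂ = 0.61884.
SE = √(p̂(1−p̂)/n) = √(0.235876/467) = 0.022474.
z* = 1.645 at the 90% level.
ME = 1.645·0.022474 = 0.0370.

ME = 0.0370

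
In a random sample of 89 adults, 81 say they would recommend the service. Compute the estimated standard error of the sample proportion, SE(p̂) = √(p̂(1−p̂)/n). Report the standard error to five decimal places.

Sample proportion p̂ = 81/89 = 0.91011.
p̂(1−p̂) = 0.081810.
Dividing by n and taking the root: √0.000919213 = 0.03032.

SE = 0.03032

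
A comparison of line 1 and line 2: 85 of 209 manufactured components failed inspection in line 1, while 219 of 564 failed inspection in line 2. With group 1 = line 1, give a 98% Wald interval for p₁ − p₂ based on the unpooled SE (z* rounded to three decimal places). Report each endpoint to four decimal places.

p̂₁ = 85/209 = 0.40670, p̂₂ = 219/564 = 0.38830; p̂₁ − p̂₂ = 0.01840.
Unpooled SE = √(p̂₁(1−p̂₁)/n₁ + p̂₂(1−p̂₂)/n₂) = √(0.001154521 + 0.000421139) = 0.039695.
For 98% confidence, z* = 2.326. Margin = 2.326·0.039695 = 0.09233.
Interval: 0.01840 ± 0.09233 → (-0.0739, 0.1107).

(-0.0739, 0.1107)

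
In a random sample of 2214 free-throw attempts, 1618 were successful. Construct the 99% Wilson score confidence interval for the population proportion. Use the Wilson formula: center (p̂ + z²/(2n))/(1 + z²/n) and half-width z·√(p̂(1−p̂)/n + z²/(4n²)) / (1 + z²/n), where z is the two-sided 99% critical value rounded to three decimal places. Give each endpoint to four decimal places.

p̂ = 1618/2214 = 0.73080; z = 2.576, so z² = 6.635776.
Denominator 1 + z²/n = 1 + 6.635776/2214 = 1.002997.
Center = (0.73080 + 0.001499)/1.002997 = 0.73011.
Radicand: p̂(1−p̂)/n + z²/(4n²) = 0.000088857 + 0.000000338 = 0.000089195.
Half-width = z·√(radicand)/denom = 2.576·0.009444/1.002997 = 0.02426.
Interval: 0.73011 ± 0.02426 → (0.7059, 0.7544).

(0.7059, 0.7544)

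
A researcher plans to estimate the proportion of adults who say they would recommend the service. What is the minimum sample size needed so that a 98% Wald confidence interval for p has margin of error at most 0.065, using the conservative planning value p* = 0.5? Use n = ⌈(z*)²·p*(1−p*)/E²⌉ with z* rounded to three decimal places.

z* = 2.326 at the 98% level.
p*(1−p*) = 0.50·0.50 = 0.2500.
Required n before rounding: 5.410276 × 0.2500 / 0.065² = 320.135.
Rounding up, n = 321.

n = 321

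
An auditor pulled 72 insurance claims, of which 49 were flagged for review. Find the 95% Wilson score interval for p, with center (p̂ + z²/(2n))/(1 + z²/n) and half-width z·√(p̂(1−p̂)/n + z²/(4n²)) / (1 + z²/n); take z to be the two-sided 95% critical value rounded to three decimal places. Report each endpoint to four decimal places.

(0.5661, 0.7767)

Here p̂ = 49/72 = 0.68056 and z = 1.960 (z² = 3.841600).
Denominator 1 + z²/n = 1 + 3.841600/72 = 1.053356.
Adjusted center: (0.68056 + z²/(2n))/1.053356 = 0.67141.
Radicand: p̂(1−p̂)/n + z²/(4n²) = 0.003019440 + 0.000185262 = 0.003204702.
Half-width = 1.960·√0.003204702/1.053356 = 0.10534.
Interval: 0.67141 ± 0.10534 → (0.5661, 0.7767).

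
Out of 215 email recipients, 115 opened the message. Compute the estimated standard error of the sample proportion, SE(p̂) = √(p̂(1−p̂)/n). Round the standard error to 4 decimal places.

Sample proportion p̂ = 115/215 = 0.53488.
p̂(1−p̂) = 0.248783.
SE = √(0.248783/215) = √0.001157130 = 0.0340.

SE = 0.0340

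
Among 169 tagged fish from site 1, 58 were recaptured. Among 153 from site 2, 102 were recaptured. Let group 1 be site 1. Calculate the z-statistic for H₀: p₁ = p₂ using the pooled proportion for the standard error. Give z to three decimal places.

Sample proportions: p̂₁ = 58/169 = 0.34320 and p̂₂ = 102/153 = 0.66667.
Pooled p̂ = (58+102)/(169+153) = 160/322 = 0.49689.
SE = √[p̂(1−p̂)(1/n₁+1/n₂)] = √[0.49689·0.50311·(1/169+1/153)] ≈ 0.055796.
z = -0.32347/0.055796 = -5.797.

z = -5.797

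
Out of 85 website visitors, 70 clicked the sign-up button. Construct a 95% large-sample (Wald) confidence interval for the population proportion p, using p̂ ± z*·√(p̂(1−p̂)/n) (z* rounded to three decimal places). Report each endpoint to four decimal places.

Sample proportion p̂ = 70/85 = 0.82353.
Standard error of p̂: √(0.145329/85) = √0.001709750 = 0.041349.
The 95% critical value is z* = 1.960.
Margin = 1.960·0.041349 = 0.08104.
Interval: 0.82353 ± 0.08104 → (0.7425, 0.9046).

(0.7425, 0.9046)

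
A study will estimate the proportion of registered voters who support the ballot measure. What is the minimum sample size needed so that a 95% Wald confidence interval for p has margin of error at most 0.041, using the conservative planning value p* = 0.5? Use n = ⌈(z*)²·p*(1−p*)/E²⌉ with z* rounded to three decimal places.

For 95% confidence, z* = 1.960.
p*(1−p*) = 0.50·0.50 = 0.2500.
(z*)²·p*(1−p*)/E² = 3.841600·0.2500/0.001681 = 571.327.
⌈571.327⌉ = 572.

n = 572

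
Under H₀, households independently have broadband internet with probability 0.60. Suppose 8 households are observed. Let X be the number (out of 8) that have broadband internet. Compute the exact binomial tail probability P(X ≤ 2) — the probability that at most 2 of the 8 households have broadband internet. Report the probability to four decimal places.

X is binomial with n = 8 and p = 0.60.
P(X ≤ 2) = C(8,0)·0.60^0·0.40^8 + C(8,1)·0.60^1·0.40^7 + C(8,2)·0.60^2·0.40^6.
= 0.000655 + 0.007864 + 0.041288 = 0.0498.

P = 0.0498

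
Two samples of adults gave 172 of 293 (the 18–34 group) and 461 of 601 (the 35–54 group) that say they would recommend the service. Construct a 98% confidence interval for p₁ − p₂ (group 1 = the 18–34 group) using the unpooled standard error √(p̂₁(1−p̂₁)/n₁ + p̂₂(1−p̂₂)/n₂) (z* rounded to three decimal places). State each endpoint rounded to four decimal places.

p̂₁ = 172/293 = 0.58703, p̂₂ = 461/601 = 0.76705; p̂₁ − p̂₂ = -0.18002.
Unpooled SE = √(p̂₁(1−p̂₁)/n₁ + p̂₂(1−p̂₂)/n₂) = √(0.000827391 + 0.000297307) = 0.033537.
z* = 2.326 at the 98% level. Margin = 2.326·0.033537 = 0.07801.
So the interval runs from -0.2580 to -0.1020.

(-0.2580, -0.1020)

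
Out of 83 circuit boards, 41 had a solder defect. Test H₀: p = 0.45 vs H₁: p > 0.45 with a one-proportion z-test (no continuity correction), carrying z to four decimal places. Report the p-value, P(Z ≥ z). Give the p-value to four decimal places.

p-value = 0.2103

Sample proportion p̂ = 41/83 = 0.49398.
SE₀ = √(0.45·0.55/83) = 0.054607.
z = (p̂ − p₀)/SE = (41/83 − 0.45)/0.054607 ≈ 0.8053.
p-value = P(Z ≥ z) with z = 0.8053 → 0.2103.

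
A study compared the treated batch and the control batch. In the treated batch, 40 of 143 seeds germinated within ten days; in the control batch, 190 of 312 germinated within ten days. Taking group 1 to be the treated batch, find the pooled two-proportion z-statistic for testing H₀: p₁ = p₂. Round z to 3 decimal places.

z = -6.521

p̂₁ = 40/143 = 0.27972, p̂₂ = 190/312 = 0.60897.
Pooling: p̂ = 230/455 = 0.50549.
SE = √[p̂(1−p̂)(1/n₁+1/n₂)] = √[0.50549·0.49451·(1/143+1/312)] ≈ 0.050490.
z = -0.32925/0.050490 = -6.521.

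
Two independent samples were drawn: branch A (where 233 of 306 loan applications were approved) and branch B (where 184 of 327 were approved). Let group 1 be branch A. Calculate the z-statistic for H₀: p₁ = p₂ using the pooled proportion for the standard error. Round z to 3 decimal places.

z = 5.270

Sample proportions: p̂₁ = 233/306 = 0.76144 and p̂₂ = 184/327 = 0.56269.
Pooled p̂ = (233+184)/(306+327) = 417/633 = 0.65877.
SE = √[p̂(1−p̂)(1/n₁+1/n₂)] = √[0.65877·0.34123·(1/306+1/327)] ≈ 0.037710.
z = 0.19875/0.037710 = 5.270.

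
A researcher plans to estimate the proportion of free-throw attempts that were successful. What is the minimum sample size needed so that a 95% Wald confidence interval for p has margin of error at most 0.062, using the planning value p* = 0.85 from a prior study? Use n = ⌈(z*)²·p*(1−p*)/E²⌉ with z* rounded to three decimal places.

The 95% critical value is z* = 1.960.
p*(1−p*) = 0.85·0.15 = 0.1275.
(z*)²·p*(1−p*)/E² = 3.841600·0.1275/0.003844 = 127.420.
⌈127.420⌉ = 128.

n = 128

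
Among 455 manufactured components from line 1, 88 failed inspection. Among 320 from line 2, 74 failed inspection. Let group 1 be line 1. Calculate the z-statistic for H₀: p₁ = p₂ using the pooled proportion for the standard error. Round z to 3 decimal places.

z = -1.276

p̂₁ = 88/455 = 0.19341, p̂₂ = 74/320 = 0.23125.
Pooled p̂ = (88+74)/(455+320) = 162/775 = 0.20903.
SE = √[p̂(1−p̂)(1/n₁+1/n₂)] = √[0.20903·0.79097·(1/455+1/320)] ≈ 0.029666.
z = -0.03784/0.029666 = -1.276.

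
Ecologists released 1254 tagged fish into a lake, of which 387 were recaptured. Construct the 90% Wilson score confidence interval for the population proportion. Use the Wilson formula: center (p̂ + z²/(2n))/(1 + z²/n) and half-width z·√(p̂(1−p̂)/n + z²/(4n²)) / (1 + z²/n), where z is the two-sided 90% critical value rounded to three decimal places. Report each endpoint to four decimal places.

(0.2876, 0.3305)

p̂ = 387/1254 = 0.30861; z = 1.645, so z² = 2.706025.
1 + z²/n = 1.002158.
Adjusted center: (0.30861 + z²/(2n))/1.002158 = 0.30902.
Radicand: p̂(1−p̂)/n + z²/(4n²) = 0.000170152 + 0.000000430 = 0.000170582.
Half-width = z·√(radicand)/denom = 1.645·0.013061/1.002158 = 0.02144.
So the interval runs from 0.2876 to 0.3305.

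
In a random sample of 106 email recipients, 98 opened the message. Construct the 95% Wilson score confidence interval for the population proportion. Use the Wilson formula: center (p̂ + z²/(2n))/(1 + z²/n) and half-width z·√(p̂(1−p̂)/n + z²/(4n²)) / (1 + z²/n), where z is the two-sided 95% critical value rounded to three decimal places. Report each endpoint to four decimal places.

p̂ = 98/106 = 0.92453; z = 1.960, so z² = 3.841600.
Denominator 1 + z²/n = 1 + 3.841600/106 = 1.036242.
Center = (0.92453 + 0.018121)/1.036242 = 0.90968.
Radicand: p̂(1−p̂)/n + z²/(4n²) = 0.000658262 + 0.000085475 = 0.000743737.
Half-width = z·√(radicand)/denom = 1.960·0.027272/1.036242 = 0.05158.
So the interval runs from 0.8581 to 0.9613.

(0.8581, 0.9613)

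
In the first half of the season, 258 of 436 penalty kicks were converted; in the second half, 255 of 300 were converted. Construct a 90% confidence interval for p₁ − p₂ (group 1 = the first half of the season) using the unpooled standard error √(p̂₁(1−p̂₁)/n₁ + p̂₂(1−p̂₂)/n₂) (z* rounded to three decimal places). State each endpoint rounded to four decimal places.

(-0.3097, -0.2068)

p̂₁ = 258/436 = 0.59174, p̂₂ = 255/300 = 0.85000; p̂₁ − p̂₂ = -0.25826.
SE = √(0.000554090 + 0.000425000) = √0.000979090 = 0.031290.
For 90% confidence, z* = 1.645. Margin = 1.645·0.031290 = 0.05147.
So the interval runs from -0.3097 to -0.2068.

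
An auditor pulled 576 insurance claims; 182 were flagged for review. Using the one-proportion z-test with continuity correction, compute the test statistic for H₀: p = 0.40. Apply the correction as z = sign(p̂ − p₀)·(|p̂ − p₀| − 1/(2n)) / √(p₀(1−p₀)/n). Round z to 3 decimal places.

With x = 182 successes in n = 576, p̂ = 0.31597. p̂ − p₀ = -0.084028.
1/(2n) = 0.000868.
Corrected numerator: |-0.084028| − 0.000868 = 0.083160.
SE₀ = √(0.40·0.60/576) = 0.020412.
z = (−)0.083160/0.020412 = -4.074.

z = -4.074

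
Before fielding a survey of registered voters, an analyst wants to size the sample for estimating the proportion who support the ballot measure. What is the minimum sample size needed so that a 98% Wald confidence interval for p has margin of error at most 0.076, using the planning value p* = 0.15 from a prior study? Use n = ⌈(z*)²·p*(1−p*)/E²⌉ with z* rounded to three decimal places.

For 98% confidence, z* = 2.326.
p*(1−p*) = 0.15·0.85 = 0.1275.
Required n before rounding: 5.410276 × 0.1275 / 0.076² = 119.427.
Rounding up, n = 120.

n = 120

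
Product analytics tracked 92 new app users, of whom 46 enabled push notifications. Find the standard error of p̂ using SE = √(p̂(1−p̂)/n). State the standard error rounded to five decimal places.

SE = 0.05213

Sample proportion p̂ = 46/92 = 0.50000.
p̂(1−p̂) = 0.50000·0.50000 = 0.250000.
SE = √(0.250000/92) = 0.05213.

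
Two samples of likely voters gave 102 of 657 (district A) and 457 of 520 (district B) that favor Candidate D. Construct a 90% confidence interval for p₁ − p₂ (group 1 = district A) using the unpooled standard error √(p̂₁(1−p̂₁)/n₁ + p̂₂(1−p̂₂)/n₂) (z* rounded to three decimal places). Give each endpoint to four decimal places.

(-0.7567, -0.6905)

p̂₁ = 0.15525, p̂₂ = 0.87885, so the observed difference is -0.72360.
SE = √(0.000199617 + 0.000204761) = √0.000404378 = 0.020109.
The 90% critical value is z* = 1.645. Margin = 1.645·0.020109 = 0.03308.
CI: -0.72360 ± 0.03308 = (-0.7567, -0.6905).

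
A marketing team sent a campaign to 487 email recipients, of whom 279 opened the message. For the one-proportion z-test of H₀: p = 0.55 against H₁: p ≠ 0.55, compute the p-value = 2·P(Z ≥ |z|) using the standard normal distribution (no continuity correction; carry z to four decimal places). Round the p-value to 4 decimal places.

Sample proportion p̂ = 279/487 = 0.57290.
Under H₀, SE = √(p₀(1−p₀)/n) = √(0.55·0.45/487) = √0.000508214 = 0.022544.
Test statistic (full precision, shown to 4 dp): z = (279/487 − 0.55)/SE₀ ≈ 1.0156.
p-value = 2·P(Z ≥ |z|) with z = 1.0156 → 0.3098.

p-value = 0.3098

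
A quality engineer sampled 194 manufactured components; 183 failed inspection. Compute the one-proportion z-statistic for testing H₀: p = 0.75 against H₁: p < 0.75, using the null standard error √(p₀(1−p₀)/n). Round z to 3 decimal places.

z = 6.218

With x = 183 successes in n = 194, p̂ = 0.94330.
Under H₀, SE = √(p₀(1−p₀)/n) = √(0.75·0.25/194) = √0.000966495 = 0.031089.
Test statistic: z = 0.19330/0.031089 = 6.218.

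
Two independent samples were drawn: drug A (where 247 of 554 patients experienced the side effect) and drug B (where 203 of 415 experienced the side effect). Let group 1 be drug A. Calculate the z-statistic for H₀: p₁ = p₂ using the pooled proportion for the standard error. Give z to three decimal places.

z = -1.338

Sample proportions: p̂₁ = 247/554 = 0.44585 and p̂₂ = 203/415 = 0.48916.
Pooled p̂ = (247+203)/(554+415) = 450/969 = 0.46440.
SE = √[p̂(1−p̂)(1/n₁+1/n₂)] = √[0.46440·0.53560·(1/554+1/415)] ≈ 0.032378.
z = -0.04331/0.032378 = -1.338.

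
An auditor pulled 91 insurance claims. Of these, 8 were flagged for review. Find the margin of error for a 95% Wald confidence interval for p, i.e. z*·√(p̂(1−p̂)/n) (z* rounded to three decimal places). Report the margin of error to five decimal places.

The sample proportion is 8/91 = 0.08791.
Standard error of p̂: √(0.080184/91) = √0.000881138 = 0.029684.
z* = 1.960 at the 95% level.
So ME = 0.05818.

ME = 0.05818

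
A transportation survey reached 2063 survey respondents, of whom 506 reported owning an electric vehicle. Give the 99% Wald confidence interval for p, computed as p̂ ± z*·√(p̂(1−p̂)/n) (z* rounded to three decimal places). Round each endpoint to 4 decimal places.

(0.2209, 0.2697)

Sample proportion p̂ = 506/2063 = 0.24527.
SE(p̂) = √(0.24527·0.75473/2063) = 0.009473.
The 99% critical value is z* = 2.576.
Margin = 2.576·0.009473 = 0.02440.
So the interval runs from 0.2209 to 0.2697.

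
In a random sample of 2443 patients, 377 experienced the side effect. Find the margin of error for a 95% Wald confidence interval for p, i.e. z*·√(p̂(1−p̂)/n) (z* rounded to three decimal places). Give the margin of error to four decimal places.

ME = 0.0143

With x = 377 successes in n = 2443, p̂ = 0.15432.
Standard error of p̂: √(0.130504/2443) = √0.000053420 = 0.007309.
z* = 1.960 at the 95% level.
Margin of error = z*·SE = 1.960 × 0.007309 = 0.0143.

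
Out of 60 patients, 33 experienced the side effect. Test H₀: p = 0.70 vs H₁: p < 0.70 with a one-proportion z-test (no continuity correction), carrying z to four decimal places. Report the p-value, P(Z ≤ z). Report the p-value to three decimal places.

p-value = 0.006

With x = 33 successes in n = 60, p̂ = 0.55000.
Under H₀, SE = √(p₀(1−p₀)/n) = √(0.70·0.30/60) = √0.003500000 = 0.059161.
Test statistic (full precision, shown to 4 dp): z = (33/60 − 0.70)/SE₀ ≈ -2.5355.
From the standard normal, P(Z ≤ z) = 0.006.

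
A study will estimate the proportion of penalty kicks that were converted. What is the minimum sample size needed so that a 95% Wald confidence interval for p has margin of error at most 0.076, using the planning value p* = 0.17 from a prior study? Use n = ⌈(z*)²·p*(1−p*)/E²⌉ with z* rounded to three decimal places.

For 95% confidence, z* = 1.960.
p*(1−p*) = 0.1411.
Required n before rounding: 3.841600 × 0.1411 / 0.076² = 93.845.
Rounding up, n = 94.

n = 94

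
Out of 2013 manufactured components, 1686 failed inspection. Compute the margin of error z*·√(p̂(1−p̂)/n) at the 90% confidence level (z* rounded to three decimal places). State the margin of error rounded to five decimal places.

ME = 0.01352

With x = 1686 successes in n = 2013, p̂ = 0.83756.
SE = √(p̂(1−p̂)/n) = √(0.136056/2013) = 0.008221.
For 90% confidence, z* = 1.645.
ME = 1.645·0.008221 = 0.01352.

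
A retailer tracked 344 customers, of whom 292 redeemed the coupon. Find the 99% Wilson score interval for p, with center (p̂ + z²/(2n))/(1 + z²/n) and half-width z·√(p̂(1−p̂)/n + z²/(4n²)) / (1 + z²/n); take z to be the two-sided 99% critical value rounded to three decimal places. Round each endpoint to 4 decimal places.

Here p̂ = 292/344 = 0.84884 and z = 2.576 (z² = 6.635776).
1 + z²/n = 1.019290.
Adjusted center: (0.84884 + z²/(2n))/1.019290 = 0.84224.
Radicand: p̂(1−p̂)/n + z²/(4n²) = 0.000373002 + 0.000014019 = 0.000387021.
Half-width = z·√(radicand)/denom = 2.576·0.019673/1.019290 = 0.04972.
CI: 0.84224 ± 0.04972 = (0.7925, 0.8920).

(0.7925, 0.8920)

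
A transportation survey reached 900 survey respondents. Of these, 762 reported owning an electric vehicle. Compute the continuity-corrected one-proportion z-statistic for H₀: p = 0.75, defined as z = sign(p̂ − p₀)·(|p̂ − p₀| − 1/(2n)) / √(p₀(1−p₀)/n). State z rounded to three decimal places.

The sample proportion is 762/900 = 0.84667. p̂ − p₀ = 0.096667.
1/(2n) = 0.000556.
Corrected numerator: |0.096667| − 0.000556 = 0.096111.
SE₀ = √(0.75·0.25/900) = 0.014434.
z = +0.096111/0.014434 = 6.659.

z = 6.659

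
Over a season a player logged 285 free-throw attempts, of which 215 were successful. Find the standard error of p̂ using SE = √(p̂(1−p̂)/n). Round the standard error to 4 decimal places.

Sample proportion p̂ = 215/285 = 0.75439.
p̂(1−p̂) = 0.75439·0.24561 = 0.185286.
SE = √(0.185286/285) = 0.0255.

SE = 0.0255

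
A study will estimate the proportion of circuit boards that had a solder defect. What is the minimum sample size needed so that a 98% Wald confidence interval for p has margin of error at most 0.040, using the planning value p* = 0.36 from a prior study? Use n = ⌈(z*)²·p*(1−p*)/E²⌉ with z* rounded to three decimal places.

The 98% critical value is z* = 2.326.
p*(1−p*) = 0.36·0.64 = 0.2304.
Required n before rounding: 5.410276 × 0.2304 / 0.040² = 779.080.
Rounding up, n = 780.

n = 780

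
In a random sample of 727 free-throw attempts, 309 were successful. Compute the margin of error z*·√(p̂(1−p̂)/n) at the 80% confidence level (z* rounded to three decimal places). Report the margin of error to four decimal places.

The sample proportion is 309/727 = 0.42503.
SE(p̂) = √(0.42503·0.57497/727) = 0.018334.
For 80% confidence, z* = 1.282.
So ME = 0.0235.

ME = 0.0235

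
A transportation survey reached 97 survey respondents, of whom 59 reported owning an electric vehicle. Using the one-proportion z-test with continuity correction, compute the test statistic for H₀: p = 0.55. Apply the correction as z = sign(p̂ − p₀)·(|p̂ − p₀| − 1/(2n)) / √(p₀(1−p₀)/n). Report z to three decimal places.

z = 1.051

The sample proportion is 59/97 = 0.60825. p̂ − p₀ = 0.058247.
Continuity correction 1/(2n) = 1/194 = 0.005155.
Corrected numerator: |0.058247| − 0.005155 = 0.053092.
Under H₀, SE = √(p₀(1−p₀)/n) = √(0.55·0.45/97) = √0.002551546 = 0.050513.
z = (+)0.053092/0.050513 = 1.051.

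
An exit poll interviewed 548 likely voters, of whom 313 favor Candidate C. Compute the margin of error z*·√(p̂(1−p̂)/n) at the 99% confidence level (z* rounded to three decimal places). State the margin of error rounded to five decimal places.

ME = 0.05446

p̂ = 313/548 = 0.57117.
SE(p̂) = √(0.57117·0.42883/548) = 0.021141.
z* = 2.576 at the 99% level.
So ME = 0.05446.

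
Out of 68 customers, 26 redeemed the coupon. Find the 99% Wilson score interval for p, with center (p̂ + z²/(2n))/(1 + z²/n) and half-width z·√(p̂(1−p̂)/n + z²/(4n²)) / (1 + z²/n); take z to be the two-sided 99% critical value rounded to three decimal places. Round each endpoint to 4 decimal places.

p̂ = 26/68 = 0.38235; z = 2.576, so z² = 6.635776.
Denominator 1 + z²/n = 1 + 6.635776/68 = 1.097585.
Center = (0.38235 + 0.048792)/1.097585 = 0.39281.
Radicand: p̂(1−p̂)/n + z²/(4n²) = 0.003472929 + 0.000358768 = 0.003831697.
Half-width = 2.576·√0.003831697/1.097585 = 0.14528.
So the interval runs from 0.2475 to 0.5381.

(0.2475, 0.5381)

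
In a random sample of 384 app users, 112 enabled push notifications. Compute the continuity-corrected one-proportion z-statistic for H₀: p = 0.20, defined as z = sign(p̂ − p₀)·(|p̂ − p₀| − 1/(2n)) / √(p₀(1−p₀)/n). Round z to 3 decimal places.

z = 4.427

The sample proportion is 112/384 = 0.29167. p̂ − p₀ = 0.091667.
Continuity correction 1/(2n) = 1/768 = 0.001302.
Corrected numerator: |0.091667| − 0.001302 = 0.090365.
Under H₀, SE = √(p₀(1−p₀)/n) = √(0.20·0.80/384) = √0.000416667 = 0.020412.
z = (+)0.090365/0.020412 = 4.427.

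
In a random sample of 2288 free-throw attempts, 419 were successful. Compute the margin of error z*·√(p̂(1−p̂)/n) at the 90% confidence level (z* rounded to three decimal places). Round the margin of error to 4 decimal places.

ME = 0.0133

The sample proportion is 419/2288 = 0.18313.
SE(p̂) = √(0.18313·0.81687/2288) = 0.008086.
z* = 1.645 at the 90% level.
So ME = 0.0133.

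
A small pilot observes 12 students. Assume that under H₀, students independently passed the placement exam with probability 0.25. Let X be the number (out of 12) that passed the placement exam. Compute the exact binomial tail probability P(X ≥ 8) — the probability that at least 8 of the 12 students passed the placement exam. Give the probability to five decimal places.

X ~ Binomial(n=12, p=0.25).
P(X ≥ 8) = Σ_{j=8}^{12} C(12,j)·0.25^j·0.75^{12−j}.
= 0.002390 + 0.000354 + 0.000035 + 0.000002 + 0.000000 = 0.00278.

P = 0.00278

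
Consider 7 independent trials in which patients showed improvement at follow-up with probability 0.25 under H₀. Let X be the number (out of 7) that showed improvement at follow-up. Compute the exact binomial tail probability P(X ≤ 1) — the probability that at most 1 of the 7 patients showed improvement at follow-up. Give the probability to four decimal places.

X ~ Binomial(n=7, p=0.25).
P(X ≤ 1) = C(7,0)·0.25^0·0.75^7 + C(7,1)·0.25^1·0.75^6.
= 0.133484 + 0.311462 = 0.4449.

P = 0.4449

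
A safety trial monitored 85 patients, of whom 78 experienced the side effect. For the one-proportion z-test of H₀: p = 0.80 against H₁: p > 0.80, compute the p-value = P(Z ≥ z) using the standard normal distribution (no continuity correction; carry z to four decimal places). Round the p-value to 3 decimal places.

Sample proportion p̂ = 78/85 = 0.91765.
Under H₀, SE = √(p₀(1−p₀)/n) = √(0.80·0.20/85) = √0.001882353 = 0.043386.
z = (p̂ − p₀)/SE = (78/85 − 0.80)/0.043386 ≈ 2.7116.
p-value = P(Z ≥ z) with z = 2.7116 → 0.003.

p-value = 0.003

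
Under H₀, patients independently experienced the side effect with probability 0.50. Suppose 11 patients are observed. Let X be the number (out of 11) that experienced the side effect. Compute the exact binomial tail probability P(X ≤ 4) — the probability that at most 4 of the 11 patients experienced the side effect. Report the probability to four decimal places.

P = 0.2744

X ~ Binomial(n=11, p=0.50).
P(X ≤ 4) = Σ_{j=0}^{4} C(11,j)·0.50^j·0.50^{11−j}.
= 0.000488 + 0.005371 + 0.026855 + 0.080566 + 0.161133 = 0.2744.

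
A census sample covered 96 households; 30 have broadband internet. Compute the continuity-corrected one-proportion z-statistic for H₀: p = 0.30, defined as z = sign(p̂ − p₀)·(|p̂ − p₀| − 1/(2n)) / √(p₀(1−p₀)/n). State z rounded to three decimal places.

z = 0.156

The sample proportion is 30/96 = 0.31250. p̂ − p₀ = 0.012500.
1/(2n) = 0.005208.
Corrected numerator: |0.012500| − 0.005208 = 0.007292.
Null standard error: √(0.30·0.70/96) = √0.002187500 = 0.046771.
z = (+)0.007292/0.046771 = 0.156.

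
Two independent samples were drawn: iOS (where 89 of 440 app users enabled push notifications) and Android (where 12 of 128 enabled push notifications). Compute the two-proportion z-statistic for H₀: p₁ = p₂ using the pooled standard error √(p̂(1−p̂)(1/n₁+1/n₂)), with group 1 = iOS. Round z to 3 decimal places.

p̂₁ = 89/440 = 0.20227, p̂₂ = 12/128 = 0.09375.
Pooled p̂ = (89+12)/(440+128) = 101/568 = 0.17782.
SE = √[p̂(1−p̂)(1/n₁+1/n₂)] = √[0.17782·0.82218·(1/440+1/128)] ≈ 0.038398.
z = 0.10852/0.038398 = 2.826.

z = 2.826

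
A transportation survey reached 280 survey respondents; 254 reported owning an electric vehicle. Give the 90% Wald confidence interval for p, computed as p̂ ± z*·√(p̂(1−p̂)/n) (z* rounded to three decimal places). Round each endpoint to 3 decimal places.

The sample proportion is 254/280 = 0.90714.
SE = √(p̂(1−p̂)/n) = √(0.084235/280) = 0.017345.
For 90% confidence, z* = 1.645.
Margin of error: 1.645 × 0.017345 = 0.02853.
CI: 0.90714 ± 0.02853 = (0.879, 0.936).

(0.879, 0.936)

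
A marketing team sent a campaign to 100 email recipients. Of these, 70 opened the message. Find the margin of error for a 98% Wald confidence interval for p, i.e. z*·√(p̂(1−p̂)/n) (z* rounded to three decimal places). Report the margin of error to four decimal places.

ME = 0.1066

Sample proportion p̂ = 70/100 = 0.70000.
SE(p̂) = √(0.70000·0.30000/100) = 0.045826.
z* = 2.326 at the 98% level.
ME = 2.326·0.045826 = 0.1066.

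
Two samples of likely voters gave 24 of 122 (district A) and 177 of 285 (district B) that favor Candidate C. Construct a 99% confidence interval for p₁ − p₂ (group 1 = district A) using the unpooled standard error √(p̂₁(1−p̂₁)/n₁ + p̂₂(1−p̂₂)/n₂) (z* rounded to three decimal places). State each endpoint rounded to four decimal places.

(-0.5430, -0.3057)

p̂₁ = 24/122 = 0.19672, p̂₂ = 177/285 = 0.62105; p̂₁ − p̂₂ = -0.42433.
Unpooled SE = √(p̂₁(1−p̂₁)/n₁ + p̂₂(1−p̂₂)/n₂) = √(0.001295263 + 0.000825776) = 0.046055.
The 99% critical value is z* = 2.576. Margin = 2.576·0.046055 = 0.11864.
Interval: -0.42433 ± 0.11864 → (-0.5430, -0.3057).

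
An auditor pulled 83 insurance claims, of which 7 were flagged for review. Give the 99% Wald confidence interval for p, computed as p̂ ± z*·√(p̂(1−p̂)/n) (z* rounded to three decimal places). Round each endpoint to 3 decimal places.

With x = 7 successes in n = 83, p̂ = 0.08434.
SE(p̂) = √(0.08434·0.91566/83) = 0.030503.
The 99% critical value is z* = 2.576.
Margin = 2.576·0.030503 = 0.07858.
Interval: 0.08434 ± 0.07858 → (0.006, 0.163).

(0.006, 0.163)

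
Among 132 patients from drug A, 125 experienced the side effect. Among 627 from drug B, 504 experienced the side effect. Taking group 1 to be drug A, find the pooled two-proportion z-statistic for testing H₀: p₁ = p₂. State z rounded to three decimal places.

z = 3.967

Sample proportions: p̂₁ = 125/132 = 0.94697 and p̂₂ = 504/627 = 0.80383.
Pooled p̂ = (125+504)/(132+627) = 629/759 = 0.82872.
Pooled SE = √[0.1419418·0.00917065] ≈ 0.036079.
z = 0.14314/0.036079 = 3.967.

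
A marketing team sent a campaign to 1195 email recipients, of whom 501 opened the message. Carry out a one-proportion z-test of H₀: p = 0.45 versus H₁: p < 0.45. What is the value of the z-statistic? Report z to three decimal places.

p̂ = 501/1195 = 0.41925.
Null standard error: √(0.45·0.55/1195) = √0.000207113 = 0.014391.
z = (p̂ − p₀)/SE = (0.41925 − 0.45)/0.014391 = -2.137.

z = -2.137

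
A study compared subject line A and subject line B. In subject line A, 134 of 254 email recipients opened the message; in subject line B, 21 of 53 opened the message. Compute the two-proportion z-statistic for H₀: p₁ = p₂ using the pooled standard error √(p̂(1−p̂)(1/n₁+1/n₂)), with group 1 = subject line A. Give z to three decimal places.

p̂₁ = 134/254 = 0.52756, p̂₂ = 21/53 = 0.39623.
Pooled p̂ = (134+21)/(254+53) = 155/307 = 0.50489.
SE = √[p̂(1−p̂)(1/n₁+1/n₂)] = √[0.50489·0.49511·(1/254+1/53)] ≈ 0.075503.
z = 0.13133/0.075503 = 1.739.

z = 1.739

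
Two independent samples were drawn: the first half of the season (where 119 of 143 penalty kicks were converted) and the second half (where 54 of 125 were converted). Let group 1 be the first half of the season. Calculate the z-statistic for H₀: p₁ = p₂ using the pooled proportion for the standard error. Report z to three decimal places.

z = 6.832

Sample proportions: p̂₁ = 119/143 = 0.83217 and p̂₂ = 54/125 = 0.43200.
Pooled p̂ = (119+54)/(143+125) = 173/268 = 0.64552.
Pooled SE = √[0.2288232·0.01499301] ≈ 0.058573.
z = (p̂₁ − p̂₂)/SE = (0.83217 − 0.43200)/0.058573 = 0.40017/0.058573 = 6.832.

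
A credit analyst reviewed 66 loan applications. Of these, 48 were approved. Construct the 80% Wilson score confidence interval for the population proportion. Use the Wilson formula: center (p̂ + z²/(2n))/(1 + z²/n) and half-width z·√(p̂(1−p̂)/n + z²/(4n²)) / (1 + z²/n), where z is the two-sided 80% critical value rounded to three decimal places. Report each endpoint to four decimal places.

Here p̂ = 48/66 = 0.72727 and z = 1.282 (z² = 1.643524).
Denominator 1 + z²/n = 1 + 1.643524/66 = 1.024902.
Adjusted center: (0.72727 + z²/(2n))/1.024902 = 0.72175.
Radicand: p̂(1−p̂)/n + z²/(4n²) = 0.003005259 + 0.000094325 = 0.003099584.
Half-width = z·√(radicand)/denom = 1.282·0.055674/1.024902 = 0.06964.
Interval: 0.72175 ± 0.06964 → (0.6521, 0.7914).

(0.6521, 0.7914)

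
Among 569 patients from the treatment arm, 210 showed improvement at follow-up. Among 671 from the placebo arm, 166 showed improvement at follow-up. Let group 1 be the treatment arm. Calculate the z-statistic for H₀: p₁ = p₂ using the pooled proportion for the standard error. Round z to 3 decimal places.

z = 4.645

Sample proportions: p̂₁ = 210/569 = 0.36907 and p̂₂ = 166/671 = 0.24739.
Pooled p̂ = (210+166)/(569+671) = 376/1240 = 0.30323.
Pooled SE = √[0.2112799·0.00324778] ≈ 0.026195.
z = (p̂₁ − p̂₂)/SE = (0.36907 − 0.24739)/0.026195 = 0.12168/0.026195 = 4.645.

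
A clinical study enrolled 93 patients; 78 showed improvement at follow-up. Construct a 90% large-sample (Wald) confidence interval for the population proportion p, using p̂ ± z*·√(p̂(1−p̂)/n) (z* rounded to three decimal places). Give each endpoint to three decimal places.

The sample proportion is 78/93 = 0.83871.
SE(p̂) = √(0.83871·0.16129/93) = 0.038139.
z* = 1.645 at the 90% level.
Margin = 1.645·0.038139 = 0.06274.
Interval: 0.83871 ± 0.06274 → (0.776, 0.901).

(0.776, 0.901)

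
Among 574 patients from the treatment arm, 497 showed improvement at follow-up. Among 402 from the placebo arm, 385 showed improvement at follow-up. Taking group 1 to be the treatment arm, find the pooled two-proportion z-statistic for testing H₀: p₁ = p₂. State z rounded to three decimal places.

z = -4.788

Sample proportions: p̂₁ = 497/574 = 0.86585 and p̂₂ = 385/402 = 0.95771.
Pooling: p̂ = 882/976 = 0.90369.
SE = √[p̂(1−p̂)(1/n₁+1/n₂)] = √[0.90369·0.09631·(1/574+1/402)] ≈ 0.019187.
z = -0.09186/0.019187 = -4.788.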